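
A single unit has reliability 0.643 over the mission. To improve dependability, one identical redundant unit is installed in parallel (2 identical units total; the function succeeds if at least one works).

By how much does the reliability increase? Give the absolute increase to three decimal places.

0.230

R_before = 0.643
R_after = 1 − (1 − 0.643)^2 = 0.873
ΔR = 0.873 − 0.643 = 0.230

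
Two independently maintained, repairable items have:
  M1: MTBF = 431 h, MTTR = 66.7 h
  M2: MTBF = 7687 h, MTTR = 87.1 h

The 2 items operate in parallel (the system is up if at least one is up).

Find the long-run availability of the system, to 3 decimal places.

A(M1) = MTBF/(MTBF+MTTR) = 431/(431+66.7) = 0.865984
A(M2) = MTBF/(MTBF+MTTR) = 7687/(7687+87.1) = 0.988796
Parallel availability: 1 − (1 − 0.865984)(1 − 0.988796) = 0.998

0.998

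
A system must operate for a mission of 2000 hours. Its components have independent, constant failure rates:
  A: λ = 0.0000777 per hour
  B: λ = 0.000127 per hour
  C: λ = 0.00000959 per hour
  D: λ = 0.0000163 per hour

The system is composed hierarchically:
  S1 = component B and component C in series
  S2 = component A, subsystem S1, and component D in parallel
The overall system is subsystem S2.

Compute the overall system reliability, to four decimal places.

0.9989

R(A) = exp(−0.0000777 × 2000) = 0.856073
R(B) = exp(−0.000127 × 2000) = 0.775692
R(C) = exp(−0.00000959 × 2000) = 0.981003
R(D) = exp(−0.0000163 × 2000) = 0.967926
Series (B and C): 0.775692 × 0.981003 = 0.760956
Parallel (A, [0.760956], and D): 1 − (1 − 0.856073)(1 − 0.760956)(1 − 0.967926) = 0.9989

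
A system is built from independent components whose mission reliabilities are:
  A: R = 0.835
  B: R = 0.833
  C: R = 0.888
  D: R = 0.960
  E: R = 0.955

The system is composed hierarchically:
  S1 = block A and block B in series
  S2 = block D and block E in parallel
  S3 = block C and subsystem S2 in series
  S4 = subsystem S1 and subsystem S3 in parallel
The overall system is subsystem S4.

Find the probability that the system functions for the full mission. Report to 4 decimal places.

Series (A and B): 0.835000 × 0.833000 = 0.695555
Parallel (D and E): 1 − (1 − 0.960000)(1 − 0.955000) = 0.998200
Series (C and [0.998200]): 0.888000 × 0.998200 = 0.886402
Parallel ([0.695555] and [0.886402]): 1 − (1 − 0.695555)(1 − 0.886402) = 0.9654

0.9654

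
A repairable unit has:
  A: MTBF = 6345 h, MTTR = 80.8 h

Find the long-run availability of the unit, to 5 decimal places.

0.98743

A(A) = MTBF/(MTBF+MTTR) = 6345/(6345+80.8) = 0.98743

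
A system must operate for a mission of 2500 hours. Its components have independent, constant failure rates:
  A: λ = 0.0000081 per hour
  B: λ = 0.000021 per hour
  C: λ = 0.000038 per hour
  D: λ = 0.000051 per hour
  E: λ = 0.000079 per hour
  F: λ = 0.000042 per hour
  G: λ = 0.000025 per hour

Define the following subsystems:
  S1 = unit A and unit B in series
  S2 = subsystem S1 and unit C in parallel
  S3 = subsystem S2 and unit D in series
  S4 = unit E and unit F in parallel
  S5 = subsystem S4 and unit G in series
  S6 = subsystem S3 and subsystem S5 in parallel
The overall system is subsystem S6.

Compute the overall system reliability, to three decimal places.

0.990

R(A) = exp(−0.0000081 × 2500) = 0.97995
R(B) = exp(−0.000021 × 2500) = 0.94885
R(C) = exp(−0.000038 × 2500) = 0.90937
R(D) = exp(−0.000051 × 2500) = 0.88029
R(E) = exp(−0.000079 × 2500) = 0.82078
R(F) = exp(−0.000042 × 2500) = 0.90032
R(G) = exp(−0.000025 × 2500) = 0.93941
Series (A and B): 0.97995 × 0.94885 = 0.92983
Parallel ([0.92983] and C): 1 − (1 − 0.92983)(1 − 0.90937) = 0.99364
Series ([0.99364] and D): 0.99364 × 0.88029 = 0.87469
Parallel (E and F): 1 − (1 − 0.82078)(1 − 0.90032) = 0.98214
Series ([0.98214] and G): 0.98214 × 0.93941 = 0.92263
Parallel ([0.87469] and [0.92263]): 1 − (1 − 0.87469)(1 − 0.92263) = 0.990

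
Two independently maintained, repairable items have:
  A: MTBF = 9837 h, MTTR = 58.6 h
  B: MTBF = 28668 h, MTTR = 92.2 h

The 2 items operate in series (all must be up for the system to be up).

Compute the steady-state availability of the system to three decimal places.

A(A) = MTBF/(MTBF+MTTR) = 9837/(9837+58.6) = 0.994078
A(B) = MTBF/(MTBF+MTTR) = 28668/(28668+92.2) = 0.996794
Series availability: 0.994078 × 0.996794 = 0.991

0.991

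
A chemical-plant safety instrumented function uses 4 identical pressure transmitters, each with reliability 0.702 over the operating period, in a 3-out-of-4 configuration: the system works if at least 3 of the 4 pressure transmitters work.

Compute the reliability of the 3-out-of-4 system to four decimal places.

R = Σ_{i=3}^{4} C(4,i) p^i (1−p)^{4−i} with p = 0.702
C(4,3)·0.702^3·0.298^1 = 0.412371
C(4,4)·0.702^4·0.298^0 = 0.242856
Sum = 0.6552

0.6552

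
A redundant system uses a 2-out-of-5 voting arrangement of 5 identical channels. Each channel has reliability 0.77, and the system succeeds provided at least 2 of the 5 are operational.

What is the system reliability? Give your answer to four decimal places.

0.9886

R = Σ_{i=2}^{5} C(5,i) p^i (1−p)^{5−i} with p = 0.77
C(5,2)·0.77^2·0.23^3 = 0.072138
C(5,3)·0.77^3·0.23^2 = 0.241506
C(5,4)·0.77^4·0.23^1 = 0.404260
C(5,5)·0.77^5·0.23^0 = 0.270678
Sum = 0.9886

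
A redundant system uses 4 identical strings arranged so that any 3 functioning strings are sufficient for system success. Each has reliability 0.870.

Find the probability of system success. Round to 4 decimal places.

0.9153

R = Σ_{i=3}^{4} C(4,i) p^i (1−p)^{4−i} with p = 0.870
C(4,3)·0.870^3·0.130^1 = 0.342422
C(4,4)·0.870^4·0.130^0 = 0.572898
Sum = 0.9153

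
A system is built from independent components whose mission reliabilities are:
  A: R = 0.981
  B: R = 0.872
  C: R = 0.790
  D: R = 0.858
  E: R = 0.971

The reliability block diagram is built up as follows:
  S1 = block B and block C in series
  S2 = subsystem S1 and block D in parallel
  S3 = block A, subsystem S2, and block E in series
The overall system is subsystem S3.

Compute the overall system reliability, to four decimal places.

Series (B and C): 0.872000 × 0.790000 = 0.688880
Parallel ([0.688880] and D): 1 − (1 − 0.688880)(1 − 0.858000) = 0.955821
Series (A, [0.955821], and E): 0.981000 × 0.955821 × 0.971000 = 0.9105

0.9105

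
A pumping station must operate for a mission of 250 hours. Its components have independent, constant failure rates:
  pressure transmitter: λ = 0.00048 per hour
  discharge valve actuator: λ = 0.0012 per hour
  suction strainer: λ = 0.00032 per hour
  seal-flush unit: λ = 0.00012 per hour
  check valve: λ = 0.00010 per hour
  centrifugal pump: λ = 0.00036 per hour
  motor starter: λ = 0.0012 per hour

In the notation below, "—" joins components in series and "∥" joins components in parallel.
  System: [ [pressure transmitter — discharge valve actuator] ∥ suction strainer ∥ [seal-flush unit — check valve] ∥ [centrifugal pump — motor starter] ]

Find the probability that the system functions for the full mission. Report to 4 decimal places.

R(pressure transmitter) = exp(−0.00048 × 250) = 0.886920
R(discharge valve actuator) = exp(−0.0012 × 250) = 0.740818
R(suction strainer) = exp(−0.00032 × 250) = 0.923116
R(seal-flush unit) = exp(−0.00012 × 250) = 0.970446
R(check valve) = exp(−0.00010 × 250) = 0.975310
R(centrifugal pump) = exp(−0.00036 × 250) = 0.913931
R(motor starter) = exp(−0.0012 × 250) = 0.740818
Series (pressure transmitter and discharge valve actuator): 0.886920 × 0.740818 = 0.657046
Series (seal-flush unit and check valve): 0.970446 × 0.975310 = 0.946486
Series (centrifugal pump and motor starter): 0.913931 × 0.740818 = 0.677057
Parallel ([0.657046], suction strainer, [0.946486], and [0.677057]): 1 − (1 − 0.657046)(1 − 0.923116)(1 − 0.946486)(1 − 0.677057) = 0.9995

0.9995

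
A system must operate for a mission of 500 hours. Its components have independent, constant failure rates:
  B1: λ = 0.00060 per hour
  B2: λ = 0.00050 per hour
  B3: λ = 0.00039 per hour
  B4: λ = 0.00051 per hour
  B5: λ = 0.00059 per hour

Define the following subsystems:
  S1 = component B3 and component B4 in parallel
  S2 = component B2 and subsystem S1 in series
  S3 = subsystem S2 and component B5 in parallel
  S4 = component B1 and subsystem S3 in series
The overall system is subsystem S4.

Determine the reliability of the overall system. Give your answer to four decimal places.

0.6931

R(B1) = exp(−0.00060 × 500) = 0.740818
R(B2) = exp(−0.00050 × 500) = 0.778801
R(B3) = exp(−0.00039 × 500) = 0.822835
R(B4) = exp(−0.00051 × 500) = 0.774916
R(B5) = exp(−0.00059 × 500) = 0.744532
Parallel (B3 and B4): 1 − (1 − 0.822835)(1 − 0.774916) = 0.960123
Series (B2 and [0.960123]): 0.778801 × 0.960123 = 0.747745
Parallel ([0.747745] and B5): 1 − (1 − 0.747745)(1 − 0.744532) = 0.935557
Series (B1 and [0.935557]): 0.740818 × 0.935557 = 0.6931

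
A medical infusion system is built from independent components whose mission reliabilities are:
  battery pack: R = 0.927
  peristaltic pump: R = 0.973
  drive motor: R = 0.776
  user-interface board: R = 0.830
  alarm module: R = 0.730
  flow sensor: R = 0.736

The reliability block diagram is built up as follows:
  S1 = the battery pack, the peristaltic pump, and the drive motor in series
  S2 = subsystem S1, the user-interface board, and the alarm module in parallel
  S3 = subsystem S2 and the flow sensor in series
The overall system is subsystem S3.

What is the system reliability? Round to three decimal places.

0.726

Series (battery pack, peristaltic pump, and drive motor): 0.92700 × 0.97300 × 0.77600 = 0.69993
Parallel ([0.69993], user-interface board, and alarm module): 1 − (1 − 0.69993)(1 − 0.83000)(1 − 0.73000) = 0.98623
Series ([0.98623] and flow sensor): 0.98623 × 0.73600 = 0.726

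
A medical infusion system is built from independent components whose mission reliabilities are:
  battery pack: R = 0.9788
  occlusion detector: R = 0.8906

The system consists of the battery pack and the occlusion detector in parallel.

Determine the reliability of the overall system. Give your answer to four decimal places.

Parallel (battery pack and occlusion detector): 1 − (1 − 0.978800)(1 − 0.890600) = 0.9977

0.9977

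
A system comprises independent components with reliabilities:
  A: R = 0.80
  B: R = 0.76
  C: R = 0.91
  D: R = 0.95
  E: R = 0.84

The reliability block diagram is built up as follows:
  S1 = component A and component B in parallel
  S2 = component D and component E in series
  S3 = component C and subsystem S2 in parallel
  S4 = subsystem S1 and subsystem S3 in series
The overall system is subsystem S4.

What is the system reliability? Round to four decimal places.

Parallel (A and B): 1 − (1 − 0.800000)(1 − 0.760000) = 0.952000
Series (D and E): 0.950000 × 0.840000 = 0.798000
Parallel (C and [0.798000]): 1 − (1 − 0.910000)(1 − 0.798000) = 0.981820
Series ([0.952000] and [0.981820]): 0.952000 × 0.981820 = 0.9347

0.9347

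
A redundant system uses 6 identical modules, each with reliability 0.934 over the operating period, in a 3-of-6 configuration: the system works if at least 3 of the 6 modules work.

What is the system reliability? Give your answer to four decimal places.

R = Σ_{i=3}^{6} C(6,i) p^i (1−p)^{6−i} with p = 0.934
C(6,3)·0.934^3·0.066^3 = 0.004685
C(6,4)·0.934^4·0.066^2 = 0.049724
C(6,5)·0.934^5·0.066^1 = 0.281468
C(6,6)·0.934^6·0.066^0 = 0.663867
Sum = 0.9997

0.9997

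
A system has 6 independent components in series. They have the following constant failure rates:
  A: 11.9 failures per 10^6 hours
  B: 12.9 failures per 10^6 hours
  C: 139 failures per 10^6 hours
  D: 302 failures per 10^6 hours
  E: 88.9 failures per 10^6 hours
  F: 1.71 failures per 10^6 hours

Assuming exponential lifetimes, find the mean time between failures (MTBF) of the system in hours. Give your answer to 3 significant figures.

1800

Series of exponential components: λ_sys = Σ λ_i
λ_sys = 0.0000119 + 0.0000129 + 0.000139 + 0.000302 + 0.0000889 + 0.00000171 = 5.5641e-04 /h
MTBF = 1 / λ_sys = 1800 h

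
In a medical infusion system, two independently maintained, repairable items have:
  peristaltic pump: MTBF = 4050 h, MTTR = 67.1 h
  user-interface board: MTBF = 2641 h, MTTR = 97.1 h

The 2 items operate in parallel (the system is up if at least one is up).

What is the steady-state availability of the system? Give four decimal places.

A(peristaltic pump) = MTBF/(MTBF+MTTR) = 4050/(4050+67.1) = 0.983702
A(user-interface board) = MTBF/(MTBF+MTTR) = 2641/(2641+97.1) = 0.964537
Parallel availability: 1 − (1 − 0.983702)(1 − 0.964537) = 0.9994

0.9994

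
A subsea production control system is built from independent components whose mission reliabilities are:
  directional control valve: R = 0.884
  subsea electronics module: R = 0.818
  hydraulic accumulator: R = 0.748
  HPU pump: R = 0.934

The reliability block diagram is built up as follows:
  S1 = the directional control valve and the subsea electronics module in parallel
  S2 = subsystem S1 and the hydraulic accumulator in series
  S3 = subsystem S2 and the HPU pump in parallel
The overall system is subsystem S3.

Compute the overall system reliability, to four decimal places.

Parallel (directional control valve and subsea electronics module): 1 − (1 − 0.884000)(1 − 0.818000) = 0.978888
Series ([0.978888] and hydraulic accumulator): 0.978888 × 0.748000 = 0.732208
Parallel ([0.732208] and HPU pump): 1 − (1 − 0.732208)(1 − 0.934000) = 0.9823

0.9823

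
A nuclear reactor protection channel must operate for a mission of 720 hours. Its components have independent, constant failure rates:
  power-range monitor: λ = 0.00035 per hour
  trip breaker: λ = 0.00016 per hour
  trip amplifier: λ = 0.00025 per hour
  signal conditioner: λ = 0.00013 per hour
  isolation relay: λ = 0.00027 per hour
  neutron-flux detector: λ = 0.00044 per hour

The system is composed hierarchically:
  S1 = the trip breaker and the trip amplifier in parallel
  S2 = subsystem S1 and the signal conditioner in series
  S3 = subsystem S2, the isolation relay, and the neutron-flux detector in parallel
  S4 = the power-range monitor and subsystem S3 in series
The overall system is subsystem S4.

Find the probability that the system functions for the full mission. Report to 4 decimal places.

R(power-range monitor) = exp(−0.00035 × 720) = 0.777245
R(trip breaker) = exp(−0.00016 × 720) = 0.891188
R(trip amplifier) = exp(−0.00025 × 720) = 0.835270
R(signal conditioner) = exp(−0.00013 × 720) = 0.910647
R(isolation relay) = exp(−0.00027 × 720) = 0.823329
R(neutron-flux detector) = exp(−0.00044 × 720) = 0.728476
Parallel (trip breaker and trip amplifier): 1 − (1 − 0.891188)(1 − 0.835270) = 0.982075
Series ([0.982075] and signal conditioner): 0.982075 × 0.910647 = 0.894324
Parallel ([0.894324], isolation relay, and neutron-flux detector): 1 − (1 − 0.894324)(1 − 0.823329)(1 − 0.728476) = 0.994931
Series (power-range monitor and [0.994931]): 0.777245 × 0.994931 = 0.7733

0.7733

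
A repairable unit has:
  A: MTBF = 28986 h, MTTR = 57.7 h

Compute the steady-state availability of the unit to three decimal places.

A(A) = MTBF/(MTBF+MTTR) = 28986/(28986+57.7) = 0.998

0.998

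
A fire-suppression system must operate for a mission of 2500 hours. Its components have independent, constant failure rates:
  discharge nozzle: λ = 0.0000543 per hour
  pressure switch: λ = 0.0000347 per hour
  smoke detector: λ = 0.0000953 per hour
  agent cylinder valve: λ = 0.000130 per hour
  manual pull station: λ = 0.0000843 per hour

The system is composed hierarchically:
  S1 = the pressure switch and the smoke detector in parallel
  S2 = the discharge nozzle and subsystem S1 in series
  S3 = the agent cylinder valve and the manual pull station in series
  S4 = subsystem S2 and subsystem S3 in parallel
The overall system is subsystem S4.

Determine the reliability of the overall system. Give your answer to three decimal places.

0.941

R(discharge nozzle) = exp(−0.0000543 × 2500) = 0.87306
R(pressure switch) = exp(−0.0000347 × 2500) = 0.91691
R(smoke detector) = exp(−0.0000953 × 2500) = 0.78801
R(agent cylinder valve) = exp(−0.000130 × 2500) = 0.72253
R(manual pull station) = exp(−0.0000843 × 2500) = 0.80998
Parallel (pressure switch and smoke detector): 1 − (1 − 0.91691)(1 − 0.78801) = 0.98239
Series (discharge nozzle and [0.98239]): 0.87306 × 0.98239 = 0.85769
Series (agent cylinder valve and manual pull station): 0.72253 × 0.80998 = 0.58523
Parallel ([0.85769] and [0.58523]): 1 − (1 − 0.85769)(1 − 0.58523) = 0.941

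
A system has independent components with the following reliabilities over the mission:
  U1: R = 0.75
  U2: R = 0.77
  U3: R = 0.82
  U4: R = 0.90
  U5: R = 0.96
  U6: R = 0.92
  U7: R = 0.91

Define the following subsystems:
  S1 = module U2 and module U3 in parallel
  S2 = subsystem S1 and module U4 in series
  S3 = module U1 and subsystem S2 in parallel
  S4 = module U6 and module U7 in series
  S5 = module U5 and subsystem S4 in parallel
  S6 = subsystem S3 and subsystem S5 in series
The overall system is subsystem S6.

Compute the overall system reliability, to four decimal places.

0.9594

Parallel (U2 and U3): 1 − (1 − 0.770000)(1 − 0.820000) = 0.958600
Series ([0.958600] and U4): 0.958600 × 0.900000 = 0.862740
Parallel (U1 and [0.862740]): 1 − (1 − 0.750000)(1 − 0.862740) = 0.965685
Series (U6 and U7): 0.920000 × 0.910000 = 0.837200
Parallel (U5 and [0.837200]): 1 − (1 − 0.960000)(1 − 0.837200) = 0.993488
Series ([0.965685] and [0.993488]): 0.965685 × 0.993488 = 0.9594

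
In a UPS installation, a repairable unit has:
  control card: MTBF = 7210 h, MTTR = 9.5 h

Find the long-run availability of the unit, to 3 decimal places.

0.999

A(control card) = MTBF/(MTBF+MTTR) = 7210/(7210+9.5) = 0.999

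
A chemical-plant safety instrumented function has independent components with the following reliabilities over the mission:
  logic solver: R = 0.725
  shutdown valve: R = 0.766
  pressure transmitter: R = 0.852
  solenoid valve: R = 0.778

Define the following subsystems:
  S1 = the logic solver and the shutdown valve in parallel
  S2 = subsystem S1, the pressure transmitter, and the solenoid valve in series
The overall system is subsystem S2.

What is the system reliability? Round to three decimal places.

0.620

Parallel (logic solver and shutdown valve): 1 − (1 − 0.72500)(1 − 0.76600) = 0.93565
Series ([0.93565], pressure transmitter, and solenoid valve): 0.93565 × 0.85200 × 0.77800 = 0.620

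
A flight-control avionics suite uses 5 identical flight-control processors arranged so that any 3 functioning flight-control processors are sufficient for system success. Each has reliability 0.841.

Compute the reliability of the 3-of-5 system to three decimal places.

0.969

R = Σ_{i=3}^{5} C(5,i) p^i (1−p)^{5−i} with p = 0.841
C(5,3)·0.841^3·0.159^2 = 0.15038
C(5,4)·0.841^4·0.159^1 = 0.39770
C(5,5)·0.841^5·0.159^0 = 0.42071
Sum = 0.969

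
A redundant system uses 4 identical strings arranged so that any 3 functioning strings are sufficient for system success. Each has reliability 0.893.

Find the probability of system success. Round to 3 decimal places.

R = Σ_{i=3}^{4} C(4,i) p^i (1−p)^{4−i} with p = 0.893
C(4,3)·0.893^3·0.107^1 = 0.30479
C(4,4)·0.893^4·0.107^0 = 0.63592
Sum = 0.941

0.941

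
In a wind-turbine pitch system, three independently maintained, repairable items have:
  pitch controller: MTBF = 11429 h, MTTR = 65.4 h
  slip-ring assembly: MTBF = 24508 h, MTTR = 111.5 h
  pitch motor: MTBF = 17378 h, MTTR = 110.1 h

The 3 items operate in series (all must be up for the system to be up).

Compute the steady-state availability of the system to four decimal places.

A(pitch controller) = MTBF/(MTBF+MTTR) = 11429/(11429+65.4) = 0.994310
A(slip-ring assembly) = MTBF/(MTBF+MTTR) = 24508/(24508+111.5) = 0.995471
A(pitch motor) = MTBF/(MTBF+MTTR) = 17378/(17378+110.1) = 0.993704
Series availability: 0.994310 × 0.995471 × 0.993704 = 0.9836

0.9836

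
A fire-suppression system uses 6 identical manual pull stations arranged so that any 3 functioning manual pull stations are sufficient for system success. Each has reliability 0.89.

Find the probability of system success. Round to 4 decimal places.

R = Σ_{i=3}^{6} C(6,i) p^i (1−p)^{6−i} with p = 0.89
C(6,3)·0.89^3·0.11^3 = 0.018766
C(6,4)·0.89^4·0.11^2 = 0.113877
C(6,5)·0.89^5·0.11^1 = 0.368548
C(6,6)·0.89^6·0.11^0 = 0.496981
Sum = 0.9982

0.9982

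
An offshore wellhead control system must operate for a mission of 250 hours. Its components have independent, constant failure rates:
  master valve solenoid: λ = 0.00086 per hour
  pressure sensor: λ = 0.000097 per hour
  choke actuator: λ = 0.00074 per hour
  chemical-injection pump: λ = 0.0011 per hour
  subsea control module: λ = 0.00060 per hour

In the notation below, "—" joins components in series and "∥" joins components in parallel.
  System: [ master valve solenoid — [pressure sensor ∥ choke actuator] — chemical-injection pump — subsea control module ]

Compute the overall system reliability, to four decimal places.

R(master valve solenoid) = exp(−0.00086 × 250) = 0.806541
R(pressure sensor) = exp(−0.000097 × 250) = 0.976042
R(choke actuator) = exp(−0.00074 × 250) = 0.831104
R(chemical-injection pump) = exp(−0.0011 × 250) = 0.759572
R(subsea control module) = exp(−0.00060 × 250) = 0.860708
Parallel (pressure sensor and choke actuator): 1 − (1 − 0.976042)(1 − 0.831104) = 0.995954
Series (master valve solenoid, [0.995954], chemical-injection pump, and subsea control module): 0.806541 × 0.995954 × 0.759572 × 0.860708 = 0.5252

0.5252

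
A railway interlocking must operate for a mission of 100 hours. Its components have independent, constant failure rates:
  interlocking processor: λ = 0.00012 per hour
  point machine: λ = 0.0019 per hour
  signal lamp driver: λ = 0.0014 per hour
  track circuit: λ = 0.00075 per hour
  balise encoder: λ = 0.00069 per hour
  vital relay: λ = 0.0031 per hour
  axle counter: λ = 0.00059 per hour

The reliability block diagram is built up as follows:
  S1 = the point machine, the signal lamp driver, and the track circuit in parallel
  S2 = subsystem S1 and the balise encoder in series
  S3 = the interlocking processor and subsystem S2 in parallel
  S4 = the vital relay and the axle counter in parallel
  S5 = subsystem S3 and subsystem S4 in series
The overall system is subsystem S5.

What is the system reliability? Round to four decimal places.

R(interlocking processor) = exp(−0.00012 × 100) = 0.988072
R(point machine) = exp(−0.0019 × 100) = 0.826959
R(signal lamp driver) = exp(−0.0014 × 100) = 0.869358
R(track circuit) = exp(−0.00075 × 100) = 0.927743
R(balise encoder) = exp(−0.00069 × 100) = 0.933327
R(vital relay) = exp(−0.0031 × 100) = 0.733447
R(axle counter) = exp(−0.00059 × 100) = 0.942707
Parallel (point machine, signal lamp driver, and track circuit): 1 − (1 − 0.826959)(1 − 0.869358)(1 − 0.927743) = 0.998367
Series ([0.998367] and balise encoder): 0.998367 × 0.933327 = 0.931803
Parallel (interlocking processor and [0.931803]): 1 − (1 − 0.988072)(1 − 0.931803) = 0.999187
Parallel (vital relay and axle counter): 1 − (1 − 0.733447)(1 − 0.942707) = 0.984728
Series ([0.999187] and [0.984728]): 0.999187 × 0.984728 = 0.9839

0.9839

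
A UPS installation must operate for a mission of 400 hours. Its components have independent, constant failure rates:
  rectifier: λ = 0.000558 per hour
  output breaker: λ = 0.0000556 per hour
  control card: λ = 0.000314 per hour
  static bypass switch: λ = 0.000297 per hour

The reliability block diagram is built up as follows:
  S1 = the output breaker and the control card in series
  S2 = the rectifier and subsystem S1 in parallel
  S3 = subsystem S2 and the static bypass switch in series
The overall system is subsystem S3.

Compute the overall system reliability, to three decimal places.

0.864

R(rectifier) = exp(−0.000558 × 400) = 0.79995
R(output breaker) = exp(−0.0000556 × 400) = 0.97801
R(control card) = exp(−0.000314 × 400) = 0.88197
R(static bypass switch) = exp(−0.000297 × 400) = 0.88799
Series (output breaker and control card): 0.97801 × 0.88197 = 0.86258
Parallel (rectifier and [0.86258]): 1 − (1 − 0.79995)(1 − 0.86258) = 0.97251
Series ([0.97251] and static bypass switch): 0.97251 × 0.88799 = 0.864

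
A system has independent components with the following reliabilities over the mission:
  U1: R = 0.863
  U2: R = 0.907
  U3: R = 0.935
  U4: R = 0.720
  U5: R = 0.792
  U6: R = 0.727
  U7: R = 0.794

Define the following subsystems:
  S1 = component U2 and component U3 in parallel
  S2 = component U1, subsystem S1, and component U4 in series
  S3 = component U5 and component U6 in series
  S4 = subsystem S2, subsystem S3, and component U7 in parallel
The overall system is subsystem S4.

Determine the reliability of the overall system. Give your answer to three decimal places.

0.967

Parallel (U2 and U3): 1 − (1 − 0.90700)(1 − 0.93500) = 0.99396
Series (U1, [0.99396], and U4): 0.86300 × 0.99396 × 0.72000 = 0.61761
Series (U5 and U6): 0.79200 × 0.72700 = 0.57578
Parallel ([0.61761], [0.57578], and U7): 1 − (1 − 0.61761)(1 − 0.57578)(1 − 0.79400) = 0.967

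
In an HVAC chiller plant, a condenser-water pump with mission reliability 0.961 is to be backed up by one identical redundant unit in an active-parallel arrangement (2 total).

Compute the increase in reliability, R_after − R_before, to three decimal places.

0.037

R_before = 0.961
R_after = 1 − (1 − 0.961)^2 = 0.998
ΔR = 0.998 − 0.961 = 0.037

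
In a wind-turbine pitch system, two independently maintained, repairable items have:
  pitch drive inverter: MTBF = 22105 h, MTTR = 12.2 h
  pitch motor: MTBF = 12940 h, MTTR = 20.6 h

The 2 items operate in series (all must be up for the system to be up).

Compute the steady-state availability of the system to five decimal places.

A(pitch drive inverter) = MTBF/(MTBF+MTTR) = 22105/(22105+12.2) = 0.999448
A(pitch motor) = MTBF/(MTBF+MTTR) = 12940/(12940+20.6) = 0.998411
Series availability: 0.999448 × 0.998411 = 0.99786

0.99786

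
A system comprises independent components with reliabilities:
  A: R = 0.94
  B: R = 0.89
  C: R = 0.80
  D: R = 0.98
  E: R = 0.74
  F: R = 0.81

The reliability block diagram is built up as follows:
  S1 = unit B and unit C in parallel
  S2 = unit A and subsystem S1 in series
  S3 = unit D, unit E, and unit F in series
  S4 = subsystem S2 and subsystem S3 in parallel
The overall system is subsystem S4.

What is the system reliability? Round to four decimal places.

Parallel (B and C): 1 − (1 − 0.890000)(1 − 0.800000) = 0.978000
Series (A and [0.978000]): 0.940000 × 0.978000 = 0.919320
Series (D, E, and F): 0.980000 × 0.740000 × 0.810000 = 0.587412
Parallel ([0.919320] and [0.587412]): 1 − (1 − 0.919320)(1 − 0.587412) = 0.9667

0.9667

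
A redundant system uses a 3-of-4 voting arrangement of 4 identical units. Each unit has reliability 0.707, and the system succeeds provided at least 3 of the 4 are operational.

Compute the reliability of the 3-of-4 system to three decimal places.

0.664

R = Σ_{i=3}^{4} C(4,i) p^i (1−p)^{4−i} with p = 0.707
C(4,3)·0.707^3·0.293^1 = 0.41418
C(4,4)·0.707^4·0.293^0 = 0.24985
Sum = 0.664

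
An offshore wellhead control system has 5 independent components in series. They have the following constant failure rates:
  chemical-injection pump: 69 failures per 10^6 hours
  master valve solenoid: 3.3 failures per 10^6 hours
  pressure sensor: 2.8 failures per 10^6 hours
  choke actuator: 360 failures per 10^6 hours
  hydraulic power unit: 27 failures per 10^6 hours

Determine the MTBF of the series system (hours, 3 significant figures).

2160

Series of exponential components: λ_sys = Σ λ_i
λ_sys = 0.000069 + 0.0000033 + 0.0000028 + 0.00036 + 0.000027 = 4.6210e-04 /h
MTBF = 1 / λ_sys = 2160 h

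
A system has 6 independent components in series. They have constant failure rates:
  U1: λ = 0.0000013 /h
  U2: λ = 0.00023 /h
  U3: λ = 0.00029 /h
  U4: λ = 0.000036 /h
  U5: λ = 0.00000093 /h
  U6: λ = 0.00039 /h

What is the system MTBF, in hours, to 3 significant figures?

Series of exponential components: λ_sys = Σ λ_i
λ_sys = 0.0000013 + 0.00023 + 0.00029 + 0.000036 + 0.00000093 + 0.00039 = 9.4823e-04 /h
MTBF = 1 / λ_sys = 1050 h

1050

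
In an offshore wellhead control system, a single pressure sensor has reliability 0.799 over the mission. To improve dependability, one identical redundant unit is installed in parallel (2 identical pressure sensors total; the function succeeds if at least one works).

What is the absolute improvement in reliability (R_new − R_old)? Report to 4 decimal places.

0.1606

R_before = 0.799
R_after = 1 − (1 − 0.799)^2 = 0.9596
ΔR = 0.9596 − 0.799 = 0.1606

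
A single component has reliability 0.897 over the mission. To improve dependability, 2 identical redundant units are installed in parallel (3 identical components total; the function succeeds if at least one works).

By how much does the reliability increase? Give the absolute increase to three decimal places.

0.102

R_before = 0.897
R_after = 1 − (1 − 0.897)^3 = 0.999
ΔR = 0.999 − 0.897 = 0.102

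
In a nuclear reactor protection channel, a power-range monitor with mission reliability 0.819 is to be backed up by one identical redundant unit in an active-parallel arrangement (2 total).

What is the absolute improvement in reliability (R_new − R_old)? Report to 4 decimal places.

0.1482

R_before = 0.819
R_after = 1 − (1 − 0.819)^2 = 0.9672
ΔR = 0.9672 − 0.819 = 0.1482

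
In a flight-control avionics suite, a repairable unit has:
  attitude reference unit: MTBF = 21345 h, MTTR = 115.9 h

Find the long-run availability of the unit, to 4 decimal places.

0.9946

A(attitude reference unit) = MTBF/(MTBF+MTTR) = 21345/(21345+115.9) = 0.9946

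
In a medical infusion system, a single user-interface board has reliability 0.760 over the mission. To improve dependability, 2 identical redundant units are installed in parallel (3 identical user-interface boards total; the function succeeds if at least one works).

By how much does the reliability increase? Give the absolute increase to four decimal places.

0.2262

R_before = 0.760
R_after = 1 − (1 − 0.760)^3 = 0.9862
ΔR = 0.9862 − 0.760 = 0.2262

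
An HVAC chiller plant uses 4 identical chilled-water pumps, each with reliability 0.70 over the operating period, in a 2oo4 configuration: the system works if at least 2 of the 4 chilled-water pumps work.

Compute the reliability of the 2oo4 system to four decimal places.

R = Σ_{i=2}^{4} C(4,i) p^i (1−p)^{4−i} with p = 0.70
C(4,2)·0.70^2·0.30^2 = 0.264600
C(4,3)·0.70^3·0.30^1 = 0.411600
C(4,4)·0.70^4·0.30^0 = 0.240100
Sum = 0.9163

0.9163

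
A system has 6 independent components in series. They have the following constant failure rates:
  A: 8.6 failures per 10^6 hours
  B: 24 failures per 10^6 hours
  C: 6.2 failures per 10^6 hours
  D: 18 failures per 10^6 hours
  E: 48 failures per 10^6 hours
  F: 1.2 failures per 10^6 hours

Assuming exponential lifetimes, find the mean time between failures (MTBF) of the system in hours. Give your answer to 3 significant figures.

Series of exponential components: λ_sys = Σ λ_i
λ_sys = 0.0000086 + 0.000024 + 0.0000062 + 0.000018 + 0.000048 + 0.0000012 = 1.0600e-04 /h
MTBF = 1 / λ_sys = 9430 h

9430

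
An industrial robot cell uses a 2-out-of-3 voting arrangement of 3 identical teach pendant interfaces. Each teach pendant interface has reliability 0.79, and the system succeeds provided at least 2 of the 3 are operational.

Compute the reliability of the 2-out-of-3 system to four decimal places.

R = Σ_{i=2}^{3} C(3,i) p^i (1−p)^{3−i} with p = 0.79
C(3,2)·0.79^2·0.21^1 = 0.393183
C(3,3)·0.79^3·0.21^0 = 0.493039
Sum = 0.8862

0.8862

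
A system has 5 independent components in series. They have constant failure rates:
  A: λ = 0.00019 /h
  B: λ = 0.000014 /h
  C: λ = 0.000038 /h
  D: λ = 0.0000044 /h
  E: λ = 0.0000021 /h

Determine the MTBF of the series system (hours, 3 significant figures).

Series of exponential components: λ_sys = Σ λ_i
λ_sys = 0.00019 + 0.000014 + 0.000038 + 0.0000044 + 0.0000021 = 2.4850e-04 /h
MTBF = 1 / λ_sys = 4020 h

4020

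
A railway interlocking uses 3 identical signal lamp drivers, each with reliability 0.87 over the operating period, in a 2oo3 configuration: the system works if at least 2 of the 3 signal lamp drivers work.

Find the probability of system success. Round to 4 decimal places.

R = Σ_{i=2}^{3} C(3,i) p^i (1−p)^{3−i} with p = 0.87
C(3,2)·0.87^2·0.13^1 = 0.295191
C(3,3)·0.87^3·0.13^0 = 0.658503
Sum = 0.9537

0.9537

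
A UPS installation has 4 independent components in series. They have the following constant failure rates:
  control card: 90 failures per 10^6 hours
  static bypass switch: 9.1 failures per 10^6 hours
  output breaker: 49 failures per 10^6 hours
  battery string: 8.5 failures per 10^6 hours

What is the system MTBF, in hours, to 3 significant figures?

Series of exponential components: λ_sys = Σ λ_i
λ_sys = 0.000090 + 0.0000091 + 0.000049 + 0.0000085 = 1.5660e-04 /h
MTBF = 1 / λ_sys = 6390 h

6390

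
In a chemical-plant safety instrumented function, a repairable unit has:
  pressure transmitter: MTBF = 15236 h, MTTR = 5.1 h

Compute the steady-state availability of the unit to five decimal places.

0.99967

A(pressure transmitter) = MTBF/(MTBF+MTTR) = 15236/(15236+5.1) = 0.99967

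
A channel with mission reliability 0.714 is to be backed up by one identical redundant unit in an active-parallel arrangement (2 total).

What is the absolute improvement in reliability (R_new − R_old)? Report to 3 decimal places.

R_before = 0.714
R_after = 1 − (1 − 0.714)^2 = 0.918
ΔR = 0.918 − 0.714 = 0.204

0.204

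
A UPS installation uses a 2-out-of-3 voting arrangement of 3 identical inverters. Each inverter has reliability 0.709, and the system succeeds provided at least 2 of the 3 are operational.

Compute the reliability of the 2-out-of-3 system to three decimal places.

R = Σ_{i=2}^{3} C(3,i) p^i (1−p)^{3−i} with p = 0.709
C(3,2)·0.709^2·0.291^1 = 0.43884
C(3,3)·0.709^3·0.291^0 = 0.35640
Sum = 0.795

0.795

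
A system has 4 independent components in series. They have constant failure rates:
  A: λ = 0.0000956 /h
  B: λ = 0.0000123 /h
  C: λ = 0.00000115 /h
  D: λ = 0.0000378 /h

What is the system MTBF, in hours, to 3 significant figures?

Series of exponential components: λ_sys = Σ λ_i
λ_sys = 0.0000956 + 0.0000123 + 0.00000115 + 0.0000378 = 1.4685e-04 /h
MTBF = 1 / λ_sys = 6810 h

6810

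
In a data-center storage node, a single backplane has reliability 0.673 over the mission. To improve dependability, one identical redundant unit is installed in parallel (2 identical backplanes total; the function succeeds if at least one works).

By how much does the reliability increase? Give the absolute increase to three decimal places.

R_before = 0.673
R_after = 1 − (1 − 0.673)^2 = 0.893
ΔR = 0.893 − 0.673 = 0.220

0.220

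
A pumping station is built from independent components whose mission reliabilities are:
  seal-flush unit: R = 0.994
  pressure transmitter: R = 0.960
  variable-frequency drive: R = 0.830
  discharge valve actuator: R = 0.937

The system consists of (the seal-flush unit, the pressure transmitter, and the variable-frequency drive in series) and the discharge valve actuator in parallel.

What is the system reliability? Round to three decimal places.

Series (seal-flush unit, pressure transmitter, and variable-frequency drive): 0.99400 × 0.96000 × 0.83000 = 0.79202
Parallel ([0.79202] and discharge valve actuator): 1 − (1 − 0.79202)(1 − 0.93700) = 0.987

0.987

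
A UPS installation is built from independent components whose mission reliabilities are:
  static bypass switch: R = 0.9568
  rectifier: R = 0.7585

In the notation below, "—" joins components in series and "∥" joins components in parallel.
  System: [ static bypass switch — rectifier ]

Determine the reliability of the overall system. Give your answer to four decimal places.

0.7257

Series (static bypass switch and rectifier): 0.956800 × 0.758500 = 0.7257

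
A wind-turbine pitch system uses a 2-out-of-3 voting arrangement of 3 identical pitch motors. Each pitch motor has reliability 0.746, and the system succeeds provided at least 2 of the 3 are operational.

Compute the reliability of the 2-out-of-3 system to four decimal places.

R = Σ_{i=2}^{3} C(3,i) p^i (1−p)^{3−i} with p = 0.746
C(3,2)·0.746^2·0.254^1 = 0.424065
C(3,3)·0.746^3·0.254^0 = 0.415161
Sum = 0.8392

0.8392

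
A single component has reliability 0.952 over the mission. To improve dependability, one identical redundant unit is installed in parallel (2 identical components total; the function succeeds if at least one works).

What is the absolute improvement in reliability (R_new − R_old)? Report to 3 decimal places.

R_before = 0.952
R_after = 1 − (1 − 0.952)^2 = 0.998
ΔR = 0.998 − 0.952 = 0.046

0.046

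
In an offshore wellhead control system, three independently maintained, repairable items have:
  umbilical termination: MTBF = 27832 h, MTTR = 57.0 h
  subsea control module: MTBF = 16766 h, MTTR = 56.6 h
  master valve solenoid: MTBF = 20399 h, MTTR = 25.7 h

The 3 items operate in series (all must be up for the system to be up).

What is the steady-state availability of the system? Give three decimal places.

0.993

A(umbilical termination) = MTBF/(MTBF+MTTR) = 27832/(27832+57.0) = 0.997956
A(subsea control module) = MTBF/(MTBF+MTTR) = 16766/(16766+56.6) = 0.996635
A(master valve solenoid) = MTBF/(MTBF+MTTR) = 20399/(20399+25.7) = 0.998742
Series availability: 0.997956 × 0.996635 × 0.998742 = 0.993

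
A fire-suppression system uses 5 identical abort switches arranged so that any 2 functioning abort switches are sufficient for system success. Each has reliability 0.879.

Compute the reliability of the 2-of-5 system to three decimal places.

0.999

R = Σ_{i=2}^{5} C(5,i) p^i (1−p)^{5−i} with p = 0.879
C(5,2)·0.879^2·0.121^3 = 0.01369
C(5,3)·0.879^3·0.121^2 = 0.09943
C(5,4)·0.879^4·0.121^1 = 0.36117
C(5,5)·0.879^5·0.121^0 = 0.52474
Sum = 0.999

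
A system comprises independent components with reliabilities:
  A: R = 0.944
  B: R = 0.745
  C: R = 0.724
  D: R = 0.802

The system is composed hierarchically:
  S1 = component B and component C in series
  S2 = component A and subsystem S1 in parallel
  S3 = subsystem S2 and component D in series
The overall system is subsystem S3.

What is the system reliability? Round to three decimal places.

0.781

Series (B and C): 0.74500 × 0.72400 = 0.53938
Parallel (A and [0.53938]): 1 − (1 − 0.94400)(1 − 0.53938) = 0.97421
Series ([0.97421] and D): 0.97421 × 0.80200 = 0.781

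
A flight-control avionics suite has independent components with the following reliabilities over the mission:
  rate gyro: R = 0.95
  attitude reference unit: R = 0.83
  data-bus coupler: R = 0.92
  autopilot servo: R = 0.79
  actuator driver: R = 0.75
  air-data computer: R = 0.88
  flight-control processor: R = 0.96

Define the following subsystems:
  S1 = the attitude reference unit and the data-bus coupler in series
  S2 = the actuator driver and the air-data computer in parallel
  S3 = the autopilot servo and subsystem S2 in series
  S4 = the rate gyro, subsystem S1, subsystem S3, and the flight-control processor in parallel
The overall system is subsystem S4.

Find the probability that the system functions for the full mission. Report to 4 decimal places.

Series (attitude reference unit and data-bus coupler): 0.830000 × 0.920000 = 0.763600
Parallel (actuator driver and air-data computer): 1 − (1 − 0.750000)(1 − 0.880000) = 0.970000
Series (autopilot servo and [0.970000]): 0.790000 × 0.970000 = 0.766300
Parallel (rate gyro, [0.763600], [0.766300], and flight-control processor): 1 − (1 − 0.950000)(1 − 0.763600)(1 − 0.766300)(1 − 0.960000) = 0.9999

0.9999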